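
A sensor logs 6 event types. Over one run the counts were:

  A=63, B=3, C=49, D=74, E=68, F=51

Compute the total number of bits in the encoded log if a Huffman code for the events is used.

771

Build the Huffman tree bottom-up:
merge B(3) and C(49): 52
merge F(51) and 52: 103
merge A(63) and E(68): 131
merge D(74) and 103: 177
merge 131 and 177: 308
The encoded length is the sum of every internal node's weight: 52 + 103 + 131 + 177 + 308 = 771 bits.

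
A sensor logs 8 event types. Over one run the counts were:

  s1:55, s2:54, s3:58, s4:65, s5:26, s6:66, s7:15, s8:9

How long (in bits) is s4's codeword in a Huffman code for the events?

2

Build the tree from the bottom:
merge s8(9) and s7(15): 24
merge 24 and s5(26): 50
merge 50 and s2(54): 104
merge s1(55) and s3(58): 113
merge s4(65) and s6(66): 131
merge 104 and 113: 217
merge 131 and 217: 348
s4's leaf is at depth 2, giving a 2-bit codeword.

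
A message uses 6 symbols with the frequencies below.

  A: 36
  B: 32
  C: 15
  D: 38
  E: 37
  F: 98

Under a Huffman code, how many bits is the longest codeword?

4

Merge the two lowest-weight nodes at each step:
C(15) + B(32) → 47
A(36) + E(37) → 73
D(38) + 47 → 85
73 + 85 → 158
F(98) + 158 → 256
The first pair merged (C, B) ends up deepest, at depth 4.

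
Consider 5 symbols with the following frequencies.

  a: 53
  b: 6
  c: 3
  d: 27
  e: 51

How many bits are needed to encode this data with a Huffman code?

Merge the two smallest weights repeatedly:
merge c(3) and b(6): 9
merge 9 and d(27): 36
merge 36 and e(51): 87
merge a(53) and 87: 140
Each symbol's bit-cost is frequency × depth; summing gives 272 bits (equivalently 9 + 36 + 87 + 140).

272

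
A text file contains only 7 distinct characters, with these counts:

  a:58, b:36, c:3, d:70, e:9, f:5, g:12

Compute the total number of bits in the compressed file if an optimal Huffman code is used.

435

Merge the two smallest weights repeatedly:
merge c(3) and f(5): 8
merge 8 and e(9): 17
merge g(12) and 17: 29
merge 29 and b(36): 65
merge a(58) and 65: 123
merge d(70) and 123: 193
Total encoded bits = sum of merged weights = 8 + 17 + 29 + 65 + 123 + 193 = 435.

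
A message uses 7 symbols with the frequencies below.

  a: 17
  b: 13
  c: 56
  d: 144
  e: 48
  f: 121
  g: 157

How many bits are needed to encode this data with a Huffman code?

Greedily combine the two least-frequent nodes:
merge b(13) and a(17): 30
merge 30 and e(48): 78
merge c(56) and 78: 134
merge f(121) and 134: 255
merge d(144) and g(157): 301
merge 255 and 301: 556
The encoded length is the sum of every internal node's weight: 30 + 78 + 134 + 255 + 301 + 556 = 1354 bits.

1354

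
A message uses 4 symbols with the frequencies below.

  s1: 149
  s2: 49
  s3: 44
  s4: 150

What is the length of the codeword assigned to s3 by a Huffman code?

3

Build the tree from the bottom:
merge s3(44) and s2(49): 93
merge 93 and s1(149): 242
merge s4(150) and 242: 392
s3 sits 3 levels below the root, so its codeword is 3 bits.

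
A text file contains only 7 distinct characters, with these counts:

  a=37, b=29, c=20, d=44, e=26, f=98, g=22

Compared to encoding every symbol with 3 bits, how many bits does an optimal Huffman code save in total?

100

Fixed-length: 3 bits × 276 symbols = 828 bits.
Huffman merges:
merge c(20) and g(22): 42
merge e(26) and b(29): 55
merge a(37) and 42: 79
merge d(44) and 55: 99
merge 79 and f(98): 177
merge 99 and 177: 276
Huffman total = 42 + 55 + 79 + 99 + 177 + 276 = 728 bits.
Saving = 828 − 728 = 100 bits.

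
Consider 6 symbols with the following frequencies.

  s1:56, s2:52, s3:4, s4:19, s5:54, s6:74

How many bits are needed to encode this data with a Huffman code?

Greedily combine the two least-frequent nodes:
merge s3(4) and s4(19): 23
merge 23 and s2(52): 75
merge s5(54) and s1(56): 110
merge s6(74) and 75: 149
merge 110 and 149: 259
Total encoded bits = sum of merged weights = 23 + 75 + 110 + 149 + 259 = 616.

616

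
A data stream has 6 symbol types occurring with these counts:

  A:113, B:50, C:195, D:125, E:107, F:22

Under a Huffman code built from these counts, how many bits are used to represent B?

Build the tree from the bottom:
merge F(22) and B(50): 72
merge 72 and E(107): 179
merge A(113) and D(125): 238
merge 179 and C(195): 374
merge 238 and 374: 612
The subtree containing B is merged 4 times, so code length = 4.

4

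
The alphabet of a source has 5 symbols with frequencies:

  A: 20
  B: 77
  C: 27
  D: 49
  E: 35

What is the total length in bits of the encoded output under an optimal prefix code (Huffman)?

Merge the two smallest weights repeatedly:
A(20) + C(27) → 47
E(35) + 47 → 82
D(49) + B(77) → 126
82 + 126 → 208
Each symbol's bit-cost is frequency × depth; summing gives 463 bits (equivalently 47 + 82 + 126 + 208).

463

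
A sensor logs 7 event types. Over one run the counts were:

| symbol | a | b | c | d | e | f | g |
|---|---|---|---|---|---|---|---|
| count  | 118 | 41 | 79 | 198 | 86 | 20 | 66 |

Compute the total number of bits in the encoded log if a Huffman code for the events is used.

1569

Merge the two smallest weights repeatedly:
merge f(20) and b(41): 61
merge 61 and g(66): 127
merge c(79) and e(86): 165
merge a(118) and 127: 245
merge 165 and d(198): 363
merge 245 and 363: 608
The encoded length is the sum of every internal node's weight: 61 + 127 + 165 + 245 + 363 + 608 = 1569 bits.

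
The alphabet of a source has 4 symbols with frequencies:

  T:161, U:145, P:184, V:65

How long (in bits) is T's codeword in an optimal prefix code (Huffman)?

Build the tree from the bottom:
V(65) + U(145) → 210
T(161) + P(184) → 345
210 + 345 → 555
T's leaf is at depth 2, giving a 2-bit codeword.

2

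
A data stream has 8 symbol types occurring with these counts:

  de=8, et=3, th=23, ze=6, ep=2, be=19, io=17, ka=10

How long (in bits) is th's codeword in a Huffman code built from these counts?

Build the tree from the bottom:
merge ep(2) and et(3): 5
merge 5 and ze(6): 11
merge de(8) and ka(10): 18
merge 11 and io(17): 28
merge 18 and be(19): 37
merge th(23) and 28: 51
merge 37 and 51: 88
th's leaf is at depth 2, giving a 2-bit codeword.

2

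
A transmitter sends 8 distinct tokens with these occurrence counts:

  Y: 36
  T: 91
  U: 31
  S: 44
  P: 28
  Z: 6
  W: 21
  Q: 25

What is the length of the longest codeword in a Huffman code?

4

Merge the two lowest-weight nodes at each step:
merge Z(6) and W(21): 27
merge Q(25) and 27: 52
merge P(28) and U(31): 59
merge Y(36) and S(44): 80
merge 52 and 59: 111
merge 80 and T(91): 171
merge 111 and 171: 282
The rarest symbols sit at the bottom; the longest codeword is 4 bits.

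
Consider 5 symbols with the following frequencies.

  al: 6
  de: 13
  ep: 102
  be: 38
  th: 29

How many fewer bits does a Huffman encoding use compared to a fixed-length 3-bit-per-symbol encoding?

Fixed-length: 3 bits × 188 symbols = 564 bits.
Huffman merges:
al(6) + de(13) → 19
19 + th(29) → 48
be(38) + 48 → 86
86 + ep(102) → 188
Huffman total = 19 + 48 + 86 + 188 = 341 bits.
Saving = 564 − 341 = 223 bits.

223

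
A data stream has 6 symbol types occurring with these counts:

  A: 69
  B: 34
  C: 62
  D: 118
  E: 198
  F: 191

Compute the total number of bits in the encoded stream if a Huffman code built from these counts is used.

Build the Huffman tree bottom-up:
B(34) + C(62) → 96
A(69) + 96 → 165
D(118) + 165 → 283
F(191) + E(198) → 389
283 + 389 → 672
Total encoded bits = sum of merged weights = 96 + 165 + 283 + 389 + 672 = 1605.

1605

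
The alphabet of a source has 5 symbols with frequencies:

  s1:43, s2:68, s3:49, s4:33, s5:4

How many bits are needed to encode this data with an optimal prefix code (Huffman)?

431

Greedily combine the two least-frequent nodes:
s5(4) + s4(33) → 37
37 + s1(43) → 80
s3(49) + s2(68) → 117
80 + 117 → 197
The encoded length is the sum of every internal node's weight: 37 + 80 + 117 + 197 = 431 bits.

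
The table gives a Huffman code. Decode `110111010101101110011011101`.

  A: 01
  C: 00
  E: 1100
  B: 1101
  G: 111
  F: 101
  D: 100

Read left to right; each codeword is recognised as soon as it completes (prefix code):
  1101→B | 1101→B | 01→A | 01→A | 101→F | 1100→E | 1101→B | 1101→B
Decoded message: BBAAFEBB

BBAAFEBB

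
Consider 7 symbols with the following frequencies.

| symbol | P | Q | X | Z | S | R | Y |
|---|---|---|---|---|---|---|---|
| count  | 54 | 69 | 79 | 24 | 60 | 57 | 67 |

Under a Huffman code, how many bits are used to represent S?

Build the tree from the bottom:
combine Z(24), P(54) → 78
combine R(57), S(60) → 117
combine Y(67), Q(69) → 136
combine 78, X(79) → 157
combine 117, 136 → 253
combine 157, 253 → 410
The subtree containing S is merged 3 times, so code length = 3.

3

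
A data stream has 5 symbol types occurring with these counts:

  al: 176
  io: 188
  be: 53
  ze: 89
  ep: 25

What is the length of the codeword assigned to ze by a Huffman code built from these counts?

Build the tree from the bottom:
combine ep(25), be(53) → 78
combine 78, ze(89) → 167
combine 167, al(176) → 343
combine io(188), 343 → 531
ze's leaf is at depth 3, giving a 3-bit codeword.

3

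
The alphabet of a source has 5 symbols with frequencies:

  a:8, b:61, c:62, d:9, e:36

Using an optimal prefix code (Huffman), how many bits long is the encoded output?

360

Greedily combine the two least-frequent nodes:
combine a(8), d(9) → 17
combine 17, e(36) → 53
combine 53, b(61) → 114
combine c(62), 114 → 176
The encoded length is the sum of every internal node's weight: 17 + 53 + 114 + 176 = 360 bits.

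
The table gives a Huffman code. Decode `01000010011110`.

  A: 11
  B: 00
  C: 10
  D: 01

Read left to right; each codeword is recognised as soon as it completes (prefix code):
  01→D | 00→B | 00→B | 10→C | 01→D | 11→A | 10→C
Decoded message: DBBCDAC

DBBCDAC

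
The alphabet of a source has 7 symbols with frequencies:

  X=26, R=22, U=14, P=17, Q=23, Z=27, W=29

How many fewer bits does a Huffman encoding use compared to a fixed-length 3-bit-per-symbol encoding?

29

Fixed-length: 3 bits × 158 symbols = 474 bits.
Huffman merges:
merge U(14) and P(17): 31
merge R(22) and Q(23): 45
merge X(26) and Z(27): 53
merge W(29) and 31: 60
merge 45 and 53: 98
merge 60 and 98: 158
Huffman total = 31 + 45 + 53 + 60 + 98 + 158 = 445 bits.
Saving = 474 − 445 = 29 bits.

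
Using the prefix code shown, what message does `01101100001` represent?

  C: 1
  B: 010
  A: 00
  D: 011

Read left to right; each codeword is recognised as soon as it completes (prefix code):
  011→D | 011→D | 00→A | 00→A | 1→C
Decoded message: DDAAC

DDAAC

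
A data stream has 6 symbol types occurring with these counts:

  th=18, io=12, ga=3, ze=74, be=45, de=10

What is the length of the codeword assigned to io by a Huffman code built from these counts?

4

Build the tree from the bottom:
merge ga(3) and de(10): 13
merge io(12) and 13: 25
merge th(18) and 25: 43
merge 43 and be(45): 88
merge ze(74) and 88: 162
io's leaf is at depth 4, giving a 4-bit codeword.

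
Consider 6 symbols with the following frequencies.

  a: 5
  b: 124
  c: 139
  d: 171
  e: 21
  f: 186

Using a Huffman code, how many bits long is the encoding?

Merge the two smallest weights repeatedly:
combine a(5), e(21) → 26
combine 26, b(124) → 150
combine c(139), 150 → 289
combine d(171), f(186) → 357
combine 289, 357 → 646
The encoded length is the sum of every internal node's weight: 26 + 150 + 289 + 357 + 646 = 1468 bits.

1468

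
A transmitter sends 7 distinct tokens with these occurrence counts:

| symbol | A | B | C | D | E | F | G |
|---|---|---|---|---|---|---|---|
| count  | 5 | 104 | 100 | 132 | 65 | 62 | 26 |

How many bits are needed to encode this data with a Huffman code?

Greedily combine the two least-frequent nodes:
combine A(5), G(26) → 31
combine 31, F(62) → 93
combine E(65), 93 → 158
combine C(100), B(104) → 204
combine D(132), 158 → 290
combine 204, 290 → 494
Total encoded bits = sum of merged weights = 31 + 93 + 158 + 204 + 290 + 494 = 1270.

1270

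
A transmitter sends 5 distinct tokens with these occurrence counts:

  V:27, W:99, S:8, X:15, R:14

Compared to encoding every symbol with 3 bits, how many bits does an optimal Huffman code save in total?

203

Fixed-length: 3 bits × 163 symbols = 489 bits.
Huffman merges:
S(8) + R(14) → 22
X(15) + 22 → 37
V(27) + 37 → 64
64 + W(99) → 163
Huffman total = 22 + 37 + 64 + 163 = 286 bits.
Saving = 489 − 286 = 203 bits.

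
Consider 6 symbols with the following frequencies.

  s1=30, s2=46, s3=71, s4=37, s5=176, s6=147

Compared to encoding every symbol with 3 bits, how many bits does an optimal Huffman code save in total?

Fixed-length: 3 bits × 507 symbols = 1521 bits.
Huffman merges:
combine s1(30), s4(37) → 67
combine s2(46), 67 → 113
combine s3(71), 113 → 184
combine s6(147), s5(176) → 323
combine 184, 323 → 507
Huffman total = 67 + 113 + 184 + 323 + 507 = 1194 bits.
Saving = 1521 − 1194 = 327 bits.

327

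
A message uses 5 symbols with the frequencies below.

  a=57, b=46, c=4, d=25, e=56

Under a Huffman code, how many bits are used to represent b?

2

Huffman merges, smallest pair first:
combine c(4), d(25) → 29
combine 29, b(46) → 75
combine e(56), a(57) → 113
combine 75, 113 → 188
b's leaf is at depth 2, giving a 2-bit codeword.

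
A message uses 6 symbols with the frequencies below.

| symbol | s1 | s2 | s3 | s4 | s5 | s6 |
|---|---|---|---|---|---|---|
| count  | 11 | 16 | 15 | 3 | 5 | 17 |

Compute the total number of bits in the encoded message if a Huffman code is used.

161

Greedily combine the two least-frequent nodes:
merge s4(3) and s5(5): 8
merge 8 and s1(11): 19
merge s3(15) and s2(16): 31
merge s6(17) and 19: 36
merge 31 and 36: 67
The encoded length is the sum of every internal node's weight: 8 + 19 + 31 + 36 + 67 = 161 bits.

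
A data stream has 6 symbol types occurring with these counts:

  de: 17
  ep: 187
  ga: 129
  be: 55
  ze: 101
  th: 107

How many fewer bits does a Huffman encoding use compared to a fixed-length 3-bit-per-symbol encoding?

Fixed-length: 3 bits × 596 symbols = 1788 bits.
Huffman merges:
de(17) + be(55) → 72
72 + ze(101) → 173
th(107) + ga(129) → 236
173 + ep(187) → 360
236 + 360 → 596
Huffman total = 72 + 173 + 236 + 360 + 596 = 1437 bits.
Saving = 1788 − 1437 = 351 bits.

351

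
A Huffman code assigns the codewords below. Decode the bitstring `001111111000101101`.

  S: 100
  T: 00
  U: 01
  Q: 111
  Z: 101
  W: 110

Read left to right; each codeword is recognised as soon as it completes (prefix code):
  00→T | 111→Q | 111→Q | 100→S | 01→U | 01→U | 101→Z
Decoded message: TQQSUUZ

TQQSUUZ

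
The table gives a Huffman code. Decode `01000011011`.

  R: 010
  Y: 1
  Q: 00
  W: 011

RQWW

Read left to right; each codeword is recognised as soon as it completes (prefix code):
  010→R | 00→Q | 011→W | 011→W
Decoded message: RQWW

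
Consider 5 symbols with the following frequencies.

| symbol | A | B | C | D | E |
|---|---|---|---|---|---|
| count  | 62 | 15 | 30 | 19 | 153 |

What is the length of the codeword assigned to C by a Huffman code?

3

Huffman merges, smallest pair first:
B(15) + D(19) → 34
C(30) + 34 → 64
A(62) + 64 → 126
126 + E(153) → 279
The subtree containing C is merged 3 times, so code length = 3.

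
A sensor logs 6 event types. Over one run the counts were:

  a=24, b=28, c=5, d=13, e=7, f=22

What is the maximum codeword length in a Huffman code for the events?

Merge the two lowest-weight nodes at each step:
combine c(5), e(7) → 12
combine 12, d(13) → 25
combine f(22), a(24) → 46
combine 25, b(28) → 53
combine 46, 53 → 99
Maximum depth reached is 4.

4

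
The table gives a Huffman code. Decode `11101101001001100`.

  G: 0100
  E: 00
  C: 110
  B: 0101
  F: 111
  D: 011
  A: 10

Read left to right; each codeword is recognised as soon as it completes (prefix code):
  111→F | 011→D | 0100→G | 10→A | 011→D | 00→E
Decoded message: FDGADE

FDGADE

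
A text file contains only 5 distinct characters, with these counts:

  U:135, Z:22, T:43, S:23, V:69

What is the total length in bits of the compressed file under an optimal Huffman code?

582

Greedily combine the two least-frequent nodes:
Z(22) + S(23) → 45
T(43) + 45 → 88
V(69) + 88 → 157
U(135) + 157 → 292
The encoded length is the sum of every internal node's weight: 45 + 88 + 157 + 292 = 582 bits.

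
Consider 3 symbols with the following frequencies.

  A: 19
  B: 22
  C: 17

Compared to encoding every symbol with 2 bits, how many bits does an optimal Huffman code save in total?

22

Fixed-length: 2 bits × 58 symbols = 116 bits.
Huffman merges:
merge C(17) and A(19): 36
merge B(22) and 36: 58
Huffman total = 36 + 58 = 94 bits.
Saving = 116 − 94 = 22 bits.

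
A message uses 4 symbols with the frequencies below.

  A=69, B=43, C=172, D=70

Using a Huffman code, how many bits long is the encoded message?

648

Build the Huffman tree bottom-up:
B(43) + A(69) → 112
D(70) + 112 → 182
C(172) + 182 → 354
The encoded length is the sum of every internal node's weight: 112 + 182 + 354 = 648 bits.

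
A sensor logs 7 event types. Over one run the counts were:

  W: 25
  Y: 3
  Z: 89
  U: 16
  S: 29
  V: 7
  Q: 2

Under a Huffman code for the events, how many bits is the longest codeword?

6

Merge the two lowest-weight nodes at each step:
Q(2) + Y(3) → 5
5 + V(7) → 12
12 + U(16) → 28
W(25) + 28 → 53
S(29) + 53 → 82
82 + Z(89) → 171
The first pair merged (Q, Y) ends up deepest, at depth 6.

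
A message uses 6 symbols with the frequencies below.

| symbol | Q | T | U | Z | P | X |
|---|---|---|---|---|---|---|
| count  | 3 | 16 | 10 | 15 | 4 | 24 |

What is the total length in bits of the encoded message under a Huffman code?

168

Greedily combine the two least-frequent nodes:
Q(3) + P(4) → 7
7 + U(10) → 17
Z(15) + T(16) → 31
17 + X(24) → 41
31 + 41 → 72
Total encoded bits = sum of merged weights = 7 + 17 + 31 + 41 + 72 = 168.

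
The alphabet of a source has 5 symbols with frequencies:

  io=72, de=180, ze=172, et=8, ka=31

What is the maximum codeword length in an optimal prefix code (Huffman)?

Merge the two lowest-weight nodes at each step:
combine et(8), ka(31) → 39
combine 39, io(72) → 111
combine 111, ze(172) → 283
combine de(180), 283 → 463
The rarest symbols sit at the bottom; the longest codeword is 4 bits.

4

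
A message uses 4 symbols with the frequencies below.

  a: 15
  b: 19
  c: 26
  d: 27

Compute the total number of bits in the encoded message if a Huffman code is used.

174

Merge the two smallest weights repeatedly:
a(15) + b(19) → 34
c(26) + d(27) → 53
34 + 53 → 87
Total encoded bits = sum of merged weights = 34 + 53 + 87 = 174.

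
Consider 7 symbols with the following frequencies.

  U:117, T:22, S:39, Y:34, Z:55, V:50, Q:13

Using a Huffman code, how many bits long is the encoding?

Merge the two smallest weights repeatedly:
combine Q(13), T(22) → 35
combine Y(34), 35 → 69
combine S(39), V(50) → 89
combine Z(55), 69 → 124
combine 89, U(117) → 206
combine 124, 206 → 330
The encoded length is the sum of every internal node's weight: 35 + 69 + 89 + 124 + 206 + 330 = 853 bits.

853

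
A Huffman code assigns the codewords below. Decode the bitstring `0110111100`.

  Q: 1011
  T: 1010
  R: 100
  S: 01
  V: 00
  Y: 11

Read left to right; each codeword is recognised as soon as it completes (prefix code):
  01→S | 1011→Q | 11→Y | 00→V
Decoded message: SQYV

SQYV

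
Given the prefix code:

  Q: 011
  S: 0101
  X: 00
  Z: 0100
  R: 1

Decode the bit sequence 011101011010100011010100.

Read left to right; each codeword is recognised as soon as it completes (prefix code):
  011→Q | 1→R | 0101→S | 1→R | 0101→S | 00→X | 011→Q | 0101→S | 00→X
Decoded message: QRSRSXQSX

QRSRSXQSX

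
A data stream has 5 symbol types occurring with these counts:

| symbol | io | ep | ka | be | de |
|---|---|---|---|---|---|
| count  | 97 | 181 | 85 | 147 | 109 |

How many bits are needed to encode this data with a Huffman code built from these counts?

Build the Huffman tree bottom-up:
combine ka(85), io(97) → 182
combine de(109), be(147) → 256
combine ep(181), 182 → 363
combine 256, 363 → 619
Each symbol's bit-cost is frequency × depth; summing gives 1420 bits (equivalently 182 + 256 + 363 + 619).

1420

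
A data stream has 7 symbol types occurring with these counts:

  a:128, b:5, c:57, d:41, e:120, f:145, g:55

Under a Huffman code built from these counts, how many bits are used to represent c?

Repeatedly merge the two smallest:
b(5) + d(41) → 46
46 + g(55) → 101
c(57) + 101 → 158
e(120) + a(128) → 248
f(145) + 158 → 303
248 + 303 → 551
c's leaf is at depth 3, giving a 3-bit codeword.

3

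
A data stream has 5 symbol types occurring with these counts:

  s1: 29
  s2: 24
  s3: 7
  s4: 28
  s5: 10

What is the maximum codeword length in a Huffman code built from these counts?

3

Merge the two lowest-weight nodes at each step:
s3(7) + s5(10) → 17
17 + s2(24) → 41
s4(28) + s1(29) → 57
41 + 57 → 98
The first pair merged (s3, s5) ends up deepest, at depth 3.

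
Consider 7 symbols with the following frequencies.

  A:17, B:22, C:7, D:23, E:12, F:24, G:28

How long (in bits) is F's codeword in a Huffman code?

Build the tree from the bottom:
combine C(7), E(12) → 19
combine A(17), 19 → 36
combine B(22), D(23) → 45
combine F(24), G(28) → 52
combine 36, 45 → 81
combine 52, 81 → 133
F sits 2 levels below the root, so its codeword is 2 bits.

2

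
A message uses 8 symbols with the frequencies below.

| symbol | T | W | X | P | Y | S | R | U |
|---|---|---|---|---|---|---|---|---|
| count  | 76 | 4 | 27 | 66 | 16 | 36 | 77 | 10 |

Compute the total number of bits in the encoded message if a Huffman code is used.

818

Greedily combine the two least-frequent nodes:
W(4) + U(10) → 14
14 + Y(16) → 30
X(27) + 30 → 57
S(36) + 57 → 93
P(66) + T(76) → 142
R(77) + 93 → 170
142 + 170 → 312
Total encoded bits = sum of merged weights = 14 + 30 + 57 + 93 + 142 + 170 + 312 = 818.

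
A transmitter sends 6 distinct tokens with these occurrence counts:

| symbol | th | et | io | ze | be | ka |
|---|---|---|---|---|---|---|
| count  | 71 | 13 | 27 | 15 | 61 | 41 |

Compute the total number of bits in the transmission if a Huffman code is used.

539

Greedily combine the two least-frequent nodes:
merge et(13) and ze(15): 28
merge io(27) and 28: 55
merge ka(41) and 55: 96
merge be(61) and th(71): 132
merge 96 and 132: 228
Each symbol's bit-cost is frequency × depth; summing gives 539 bits (equivalently 28 + 55 + 96 + 132 + 228).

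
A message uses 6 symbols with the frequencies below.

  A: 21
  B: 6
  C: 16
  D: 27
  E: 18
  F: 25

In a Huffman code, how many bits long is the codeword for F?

Build the tree from the bottom:
B(6) + C(16) → 22
E(18) + A(21) → 39
22 + F(25) → 47
D(27) + 39 → 66
47 + 66 → 113
F's leaf is at depth 2, giving a 2-bit codeword.

2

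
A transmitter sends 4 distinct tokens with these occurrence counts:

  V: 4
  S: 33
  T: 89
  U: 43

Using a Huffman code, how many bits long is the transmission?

Greedily combine the two least-frequent nodes:
merge V(4) and S(33): 37
merge 37 and U(43): 80
merge 80 and T(89): 169
The encoded length is the sum of every internal node's weight: 37 + 80 + 169 = 286 bits.

286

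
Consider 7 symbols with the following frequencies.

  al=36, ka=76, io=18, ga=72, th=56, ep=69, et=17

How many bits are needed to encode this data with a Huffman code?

919

Merge the two smallest weights repeatedly:
et(17) + io(18) → 35
35 + al(36) → 71
th(56) + ep(69) → 125
71 + ga(72) → 143
ka(76) + 125 → 201
143 + 201 → 344
Total encoded bits = sum of merged weights = 35 + 71 + 125 + 143 + 201 + 344 = 919.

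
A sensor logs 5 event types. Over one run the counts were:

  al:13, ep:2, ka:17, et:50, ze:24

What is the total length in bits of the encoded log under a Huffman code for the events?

209

Build the Huffman tree bottom-up:
merge ep(2) and al(13): 15
merge 15 and ka(17): 32
merge ze(24) and 32: 56
merge et(50) and 56: 106
Each symbol's bit-cost is frequency × depth; summing gives 209 bits (equivalently 15 + 32 + 56 + 106).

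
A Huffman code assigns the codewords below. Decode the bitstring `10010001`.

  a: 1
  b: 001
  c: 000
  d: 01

abca

Read left to right; each codeword is recognised as soon as it completes (prefix code):
  1→a | 001→b | 000→c | 1→a
Decoded message: abca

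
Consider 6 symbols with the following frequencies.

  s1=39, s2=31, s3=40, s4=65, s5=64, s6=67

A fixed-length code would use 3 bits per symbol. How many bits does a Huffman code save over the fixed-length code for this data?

Fixed-length: 3 bits × 306 symbols = 918 bits.
Huffman merges:
combine s2(31), s1(39) → 70
combine s3(40), s5(64) → 104
combine s4(65), s6(67) → 132
combine 70, 104 → 174
combine 132, 174 → 306
Huffman total = 70 + 104 + 132 + 174 + 306 = 786 bits.
Saving = 918 − 786 = 132 bits.

132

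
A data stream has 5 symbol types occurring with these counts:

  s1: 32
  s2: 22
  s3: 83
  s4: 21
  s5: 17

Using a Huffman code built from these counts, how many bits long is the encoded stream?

359

Build the Huffman tree bottom-up:
combine s5(17), s4(21) → 38
combine s2(22), s1(32) → 54
combine 38, 54 → 92
combine s3(83), 92 → 175
Total encoded bits = sum of merged weights = 38 + 54 + 92 + 175 = 359.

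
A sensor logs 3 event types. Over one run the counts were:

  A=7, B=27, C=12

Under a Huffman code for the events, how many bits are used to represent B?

1

Huffman merges, smallest pair first:
combine A(7), C(12) → 19
combine 19, B(27) → 46
B is merged only at the final step, so code length = 1.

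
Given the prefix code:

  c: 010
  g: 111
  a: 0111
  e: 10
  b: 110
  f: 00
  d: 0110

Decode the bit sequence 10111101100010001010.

egebfefee

Read left to right; each codeword is recognised as soon as it completes (prefix code):
  10→e | 111→g | 10→e | 110→b | 00→f | 10→e | 00→f | 10→e | 10→e
Decoded message: egebfefee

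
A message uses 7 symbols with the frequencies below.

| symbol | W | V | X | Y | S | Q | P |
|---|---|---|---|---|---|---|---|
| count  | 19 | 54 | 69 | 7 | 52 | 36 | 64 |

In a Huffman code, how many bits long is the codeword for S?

Repeatedly merge the two smallest:
combine Y(7), W(19) → 26
combine 26, Q(36) → 62
combine S(52), V(54) → 106
combine 62, P(64) → 126
combine X(69), 106 → 175
combine 126, 175 → 301
S sits 3 levels below the root, so its codeword is 3 bits.

3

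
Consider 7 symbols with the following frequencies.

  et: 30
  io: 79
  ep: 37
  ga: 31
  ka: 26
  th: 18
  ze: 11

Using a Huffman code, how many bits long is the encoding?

Greedily combine the two least-frequent nodes:
merge ze(11) and th(18): 29
merge ka(26) and 29: 55
merge et(30) and ga(31): 61
merge ep(37) and 55: 92
merge 61 and io(79): 140
merge 92 and 140: 232
The encoded length is the sum of every internal node's weight: 29 + 55 + 61 + 92 + 140 + 232 = 609 bits.

609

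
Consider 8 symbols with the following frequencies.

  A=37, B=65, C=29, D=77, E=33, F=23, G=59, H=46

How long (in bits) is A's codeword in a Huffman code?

Huffman merges, smallest pair first:
combine F(23), C(29) → 52
combine E(33), A(37) → 70
combine H(46), 52 → 98
combine G(59), B(65) → 124
combine 70, D(77) → 147
combine 98, 124 → 222
combine 147, 222 → 369
The subtree containing A is merged 3 times, so code length = 3.

3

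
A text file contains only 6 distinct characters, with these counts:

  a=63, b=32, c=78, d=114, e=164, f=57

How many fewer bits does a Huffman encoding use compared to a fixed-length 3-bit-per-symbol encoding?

Fixed-length: 3 bits × 508 symbols = 1524 bits.
Huffman merges:
merge b(32) and f(57): 89
merge a(63) and c(78): 141
merge 89 and d(114): 203
merge 141 and e(164): 305
merge 203 and 305: 508
Huffman total = 89 + 141 + 203 + 305 + 508 = 1246 bits.
Saving = 1524 − 1246 = 278 bits.

278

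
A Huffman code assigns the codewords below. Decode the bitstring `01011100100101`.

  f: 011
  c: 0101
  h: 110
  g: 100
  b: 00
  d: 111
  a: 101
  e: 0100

Read left to right; each codeword is recognised as soon as it completes (prefix code):
  0101→c | 110→h | 0100→e | 101→a
Decoded message: chea

chea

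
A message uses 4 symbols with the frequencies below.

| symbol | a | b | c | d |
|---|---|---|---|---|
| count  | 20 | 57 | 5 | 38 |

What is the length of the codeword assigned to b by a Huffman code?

1

Huffman merges, smallest pair first:
c(5) + a(20) → 25
25 + d(38) → 63
b(57) + 63 → 120
b sits one level below the root: a 1-bit codeword.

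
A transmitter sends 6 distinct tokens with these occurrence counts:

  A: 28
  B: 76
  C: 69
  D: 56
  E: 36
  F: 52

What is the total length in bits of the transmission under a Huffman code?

806

Greedily combine the two least-frequent nodes:
merge A(28) and E(36): 64
merge F(52) and D(56): 108
merge 64 and C(69): 133
merge B(76) and 108: 184
merge 133 and 184: 317
Each symbol's bit-cost is frequency × depth; summing gives 806 bits (equivalently 64 + 108 + 133 + 184 + 317).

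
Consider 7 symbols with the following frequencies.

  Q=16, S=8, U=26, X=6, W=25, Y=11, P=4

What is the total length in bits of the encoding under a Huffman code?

247

Build the Huffman tree bottom-up:
P(4) + X(6) → 10
S(8) + 10 → 18
Y(11) + Q(16) → 27
18 + W(25) → 43
U(26) + 27 → 53
43 + 53 → 96
The encoded length is the sum of every internal node's weight: 10 + 18 + 27 + 43 + 53 + 96 = 247 bits.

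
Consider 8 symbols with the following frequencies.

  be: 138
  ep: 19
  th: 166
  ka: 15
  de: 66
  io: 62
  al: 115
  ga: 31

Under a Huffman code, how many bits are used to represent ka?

Huffman merges, smallest pair first:
combine ka(15), ep(19) → 34
combine ga(31), 34 → 65
combine io(62), 65 → 127
combine de(66), al(115) → 181
combine 127, be(138) → 265
combine th(166), 181 → 347
combine 265, 347 → 612
ka sits 5 levels below the root, so its codeword is 5 bits.

5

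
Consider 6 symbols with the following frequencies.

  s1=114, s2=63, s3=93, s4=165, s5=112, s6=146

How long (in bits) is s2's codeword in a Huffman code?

3

Huffman merges, smallest pair first:
s2(63) + s3(93) → 156
s5(112) + s1(114) → 226
s6(146) + 156 → 302
s4(165) + 226 → 391
302 + 391 → 693
s2's leaf is at depth 3, giving a 3-bit codeword.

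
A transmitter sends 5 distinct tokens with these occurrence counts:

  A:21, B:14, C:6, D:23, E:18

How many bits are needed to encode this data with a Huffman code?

184

Greedily combine the two least-frequent nodes:
combine C(6), B(14) → 20
combine E(18), 20 → 38
combine A(21), D(23) → 44
combine 38, 44 → 82
The encoded length is the sum of every internal node's weight: 20 + 38 + 44 + 82 = 184 bits.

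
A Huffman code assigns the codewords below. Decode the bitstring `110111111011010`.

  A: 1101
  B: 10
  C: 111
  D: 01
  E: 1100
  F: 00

Read left to right; each codeword is recognised as soon as it completes (prefix code):
  1101→A | 111→C | 1101→A | 10→B | 10→B
Decoded message: ACABB

ACABB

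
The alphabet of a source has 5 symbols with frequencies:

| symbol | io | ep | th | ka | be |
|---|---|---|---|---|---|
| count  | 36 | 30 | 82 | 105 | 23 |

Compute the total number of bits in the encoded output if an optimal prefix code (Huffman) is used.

589

Greedily combine the two least-frequent nodes:
be(23) + ep(30) → 53
io(36) + 53 → 89
th(82) + 89 → 171
ka(105) + 171 → 276
Total encoded bits = sum of merged weights = 53 + 89 + 171 + 276 = 589.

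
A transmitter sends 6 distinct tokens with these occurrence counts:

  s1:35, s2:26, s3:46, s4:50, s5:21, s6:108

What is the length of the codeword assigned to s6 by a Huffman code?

1

Repeatedly merge the two smallest:
merge s5(21) and s2(26): 47
merge s1(35) and s3(46): 81
merge 47 and s4(50): 97
merge 81 and 97: 178
merge s6(108) and 178: 286
s6 is merged only at the final step, so code length = 1.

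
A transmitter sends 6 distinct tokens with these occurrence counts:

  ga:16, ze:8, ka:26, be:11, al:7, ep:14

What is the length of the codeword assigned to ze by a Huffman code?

Repeatedly merge the two smallest:
combine al(7), ze(8) → 15
combine be(11), ep(14) → 25
combine 15, ga(16) → 31
combine 25, ka(26) → 51
combine 31, 51 → 82
ze sits 3 levels below the root, so its codeword is 3 bits.

3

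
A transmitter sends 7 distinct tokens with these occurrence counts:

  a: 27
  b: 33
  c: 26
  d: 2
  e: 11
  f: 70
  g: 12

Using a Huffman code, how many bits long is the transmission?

441

Build the Huffman tree bottom-up:
merge d(2) and e(11): 13
merge g(12) and 13: 25
merge 25 and c(26): 51
merge a(27) and b(33): 60
merge 51 and 60: 111
merge f(70) and 111: 181
Each symbol's bit-cost is frequency × depth; summing gives 441 bits (equivalently 13 + 25 + 51 + 60 + 111 + 181).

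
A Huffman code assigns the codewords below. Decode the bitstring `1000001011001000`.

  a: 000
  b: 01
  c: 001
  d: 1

dacbdca

Read left to right; each codeword is recognised as soon as it completes (prefix code):
  1→d | 000→a | 001→c | 01→b | 1→d | 001→c | 000→a
Decoded message: dacbdca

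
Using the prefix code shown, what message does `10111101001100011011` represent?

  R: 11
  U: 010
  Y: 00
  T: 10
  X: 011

Read left to right; each codeword is recognised as soon as it completes (prefix code):
  10→T | 11→R | 11→R | 010→U | 011→X | 00→Y | 011→X | 011→X
Decoded message: TRRUXYXX

TRRUXYXX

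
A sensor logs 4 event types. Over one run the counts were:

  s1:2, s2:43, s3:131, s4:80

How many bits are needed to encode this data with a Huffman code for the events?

Build the Huffman tree bottom-up:
merge s1(2) and s2(43): 45
merge 45 and s4(80): 125
merge 125 and s3(131): 256
The encoded length is the sum of every internal node's weight: 45 + 125 + 256 = 426 bits.

426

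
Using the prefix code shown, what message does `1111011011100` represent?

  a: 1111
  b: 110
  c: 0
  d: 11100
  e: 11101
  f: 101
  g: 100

Read left to right; each codeword is recognised as soon as it completes (prefix code):
  1111→a | 0→c | 110→b | 11100→d
Decoded message: acbd

acbd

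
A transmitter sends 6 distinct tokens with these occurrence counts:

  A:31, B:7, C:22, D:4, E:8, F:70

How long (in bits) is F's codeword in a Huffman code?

Repeatedly merge the two smallest:
D(4) + B(7) → 11
E(8) + 11 → 19
19 + C(22) → 41
A(31) + 41 → 72
F(70) + 72 → 142
F is a child of the root — depth 1, so its codeword is a single bit.

1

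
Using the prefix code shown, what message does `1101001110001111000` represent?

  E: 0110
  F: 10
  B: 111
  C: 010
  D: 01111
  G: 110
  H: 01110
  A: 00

GFHABFA

Read left to right; each codeword is recognised as soon as it completes (prefix code):
  110→G | 10→F | 01110→H | 00→A | 111→B | 10→F | 00→A
Decoded message: GFHABFA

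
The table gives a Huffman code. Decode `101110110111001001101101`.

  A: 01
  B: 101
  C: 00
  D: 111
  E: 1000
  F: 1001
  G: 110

Read left to right; each codeword is recognised as soon as it completes (prefix code):
  101→B | 110→G | 110→G | 111→D | 00→C | 1001→F | 101→B | 101→B
Decoded message: BGGDCFBB

BGGDCFBB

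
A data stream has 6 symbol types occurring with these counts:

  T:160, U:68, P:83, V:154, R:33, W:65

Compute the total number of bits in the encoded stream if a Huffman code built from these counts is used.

1375

Build the Huffman tree bottom-up:
R(33) + W(65) → 98
U(68) + P(83) → 151
98 + 151 → 249
V(154) + T(160) → 314
249 + 314 → 563
The encoded length is the sum of every internal node's weight: 98 + 151 + 249 + 314 + 563 = 1375 bits.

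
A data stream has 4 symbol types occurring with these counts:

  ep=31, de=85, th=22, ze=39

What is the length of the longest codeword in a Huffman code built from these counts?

3

Merge the two lowest-weight nodes at each step:
th(22) + ep(31) → 53
ze(39) + 53 → 92
de(85) + 92 → 177
Maximum depth reached is 3.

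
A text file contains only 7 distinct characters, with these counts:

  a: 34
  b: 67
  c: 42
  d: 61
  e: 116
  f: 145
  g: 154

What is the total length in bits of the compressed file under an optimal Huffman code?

Greedily combine the two least-frequent nodes:
combine a(34), c(42) → 76
combine d(61), b(67) → 128
combine 76, e(116) → 192
combine 128, f(145) → 273
combine g(154), 192 → 346
combine 273, 346 → 619
Total encoded bits = sum of merged weights = 76 + 128 + 192 + 273 + 346 + 619 = 1634.

1634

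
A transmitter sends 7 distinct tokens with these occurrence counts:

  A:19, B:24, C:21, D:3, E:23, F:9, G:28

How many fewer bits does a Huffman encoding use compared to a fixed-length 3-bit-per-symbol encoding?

40

Fixed-length: 3 bits × 127 symbols = 381 bits.
Huffman merges:
combine D(3), F(9) → 12
combine 12, A(19) → 31
combine C(21), E(23) → 44
combine B(24), G(28) → 52
combine 31, 44 → 75
combine 52, 75 → 127
Huffman total = 12 + 31 + 44 + 52 + 75 + 127 = 341 bits.
Saving = 381 − 341 = 40 bits.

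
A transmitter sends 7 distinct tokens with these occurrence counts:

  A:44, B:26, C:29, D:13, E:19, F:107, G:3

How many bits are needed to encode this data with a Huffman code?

560

Greedily combine the two least-frequent nodes:
merge G(3) and D(13): 16
merge 16 and E(19): 35
merge B(26) and C(29): 55
merge 35 and A(44): 79
merge 55 and 79: 134
merge F(107) and 134: 241
Each symbol's bit-cost is frequency × depth; summing gives 560 bits (equivalently 16 + 35 + 55 + 79 + 134 + 241).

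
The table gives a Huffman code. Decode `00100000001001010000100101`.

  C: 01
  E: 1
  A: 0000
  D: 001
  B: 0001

DABDCAEDC

Read left to right; each codeword is recognised as soon as it completes (prefix code):
  001→D | 0000→A | 0001→B | 001→D | 01→C | 0000→A | 1→E | 001→D | 01→C
Decoded message: DABDCAEDC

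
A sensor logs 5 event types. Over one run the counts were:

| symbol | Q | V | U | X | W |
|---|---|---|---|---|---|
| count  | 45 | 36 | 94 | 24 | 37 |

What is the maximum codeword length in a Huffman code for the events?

Merge the two lowest-weight nodes at each step:
X(24) + V(36) → 60
W(37) + Q(45) → 82
60 + 82 → 142
U(94) + 142 → 236
The first pair merged (X, V) ends up deepest, at depth 3.

3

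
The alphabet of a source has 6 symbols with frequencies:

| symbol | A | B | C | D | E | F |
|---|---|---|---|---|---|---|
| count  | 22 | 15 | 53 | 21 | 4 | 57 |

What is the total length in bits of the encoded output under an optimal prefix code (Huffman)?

Greedily combine the two least-frequent nodes:
E(4) + B(15) → 19
19 + D(21) → 40
A(22) + 40 → 62
C(53) + F(57) → 110
62 + 110 → 172
The encoded length is the sum of every internal node's weight: 19 + 40 + 62 + 110 + 172 = 403 bits.

403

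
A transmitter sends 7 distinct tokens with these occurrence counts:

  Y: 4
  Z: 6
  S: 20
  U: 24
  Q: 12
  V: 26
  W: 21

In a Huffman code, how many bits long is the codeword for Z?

Build the tree from the bottom:
combine Y(4), Z(6) → 10
combine 10, Q(12) → 22
combine S(20), W(21) → 41
combine 22, U(24) → 46
combine V(26), 41 → 67
combine 46, 67 → 113
Z's leaf is at depth 4, giving a 4-bit codeword.

4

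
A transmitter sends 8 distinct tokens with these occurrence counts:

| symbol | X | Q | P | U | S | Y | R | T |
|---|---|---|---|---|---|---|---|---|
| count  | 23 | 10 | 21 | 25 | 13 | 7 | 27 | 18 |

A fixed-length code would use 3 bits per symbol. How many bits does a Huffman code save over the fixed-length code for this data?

Fixed-length: 3 bits × 144 symbols = 432 bits.
Huffman merges:
combine Y(7), Q(10) → 17
combine S(13), 17 → 30
combine T(18), P(21) → 39
combine X(23), U(25) → 48
combine R(27), 30 → 57
combine 39, 48 → 87
combine 57, 87 → 144
Huffman total = 17 + 30 + 39 + 48 + 57 + 87 + 144 = 422 bits.
Saving = 432 − 422 = 10 bits.

10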